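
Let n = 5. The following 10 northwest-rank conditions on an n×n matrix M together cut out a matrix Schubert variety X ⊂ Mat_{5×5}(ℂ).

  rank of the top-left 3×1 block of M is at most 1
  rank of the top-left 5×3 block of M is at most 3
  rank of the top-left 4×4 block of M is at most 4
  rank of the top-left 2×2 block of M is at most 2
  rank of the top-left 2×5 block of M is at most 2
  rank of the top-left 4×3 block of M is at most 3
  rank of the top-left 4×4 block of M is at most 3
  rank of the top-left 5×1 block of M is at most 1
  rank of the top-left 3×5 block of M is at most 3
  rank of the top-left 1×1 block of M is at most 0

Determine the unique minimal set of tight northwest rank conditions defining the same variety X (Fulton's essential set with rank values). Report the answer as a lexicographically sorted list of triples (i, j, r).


Rank table r_w(5×5) implied by the 10 constraints:

  row 1: 0 | 1 | 1 | 1 | 1
  row 2: 1 | 2 | 2 | 2 | 2
  row 3: 1 | 2 | 3 | 3 | 3
  row 4: 1 | 2 | 3 | 3 | 4
  row 5: 1 | 2 | 3 | 4 | 5

giving w = (2, 1, 3, 5, 4) via Δ²R.

|D(w)|=2, |Ess(w)|=2:

[(1, 1, 0), (4, 4, 3)]


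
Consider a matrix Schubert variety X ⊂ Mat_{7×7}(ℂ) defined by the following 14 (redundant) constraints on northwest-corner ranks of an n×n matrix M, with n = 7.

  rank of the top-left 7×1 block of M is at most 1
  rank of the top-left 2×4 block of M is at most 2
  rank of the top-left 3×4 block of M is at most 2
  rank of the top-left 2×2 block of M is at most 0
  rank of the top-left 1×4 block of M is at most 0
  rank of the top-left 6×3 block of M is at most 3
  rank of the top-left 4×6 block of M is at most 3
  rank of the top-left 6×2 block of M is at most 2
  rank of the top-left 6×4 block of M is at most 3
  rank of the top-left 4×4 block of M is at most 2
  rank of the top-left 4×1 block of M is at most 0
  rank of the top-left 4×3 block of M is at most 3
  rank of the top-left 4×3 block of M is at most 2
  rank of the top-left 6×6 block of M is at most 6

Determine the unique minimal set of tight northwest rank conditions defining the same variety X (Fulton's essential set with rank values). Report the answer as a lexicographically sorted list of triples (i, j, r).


Rank table r_w(7×7) implied by the 14 constraints:

  0 0 0 0 1 1 1
  0 0 1 1 2 2 2
  0 1 2 2 3 3 3
  0 1 2 2 3 3 4
  1 2 3 3 4 4 5
  1 2 3 3 4 5 6
  1 2 3 4 5 6 7

the unique w with this rank table is (5, 3, 2, 7, 1, 6, 4).

Fulton essential set (6 of the 11 Rothe cells):

[(1, 4, 0), (2, 2, 0), (4, 1, 0), (4, 4, 2), (4, 6, 3), (6, 4, 3)]


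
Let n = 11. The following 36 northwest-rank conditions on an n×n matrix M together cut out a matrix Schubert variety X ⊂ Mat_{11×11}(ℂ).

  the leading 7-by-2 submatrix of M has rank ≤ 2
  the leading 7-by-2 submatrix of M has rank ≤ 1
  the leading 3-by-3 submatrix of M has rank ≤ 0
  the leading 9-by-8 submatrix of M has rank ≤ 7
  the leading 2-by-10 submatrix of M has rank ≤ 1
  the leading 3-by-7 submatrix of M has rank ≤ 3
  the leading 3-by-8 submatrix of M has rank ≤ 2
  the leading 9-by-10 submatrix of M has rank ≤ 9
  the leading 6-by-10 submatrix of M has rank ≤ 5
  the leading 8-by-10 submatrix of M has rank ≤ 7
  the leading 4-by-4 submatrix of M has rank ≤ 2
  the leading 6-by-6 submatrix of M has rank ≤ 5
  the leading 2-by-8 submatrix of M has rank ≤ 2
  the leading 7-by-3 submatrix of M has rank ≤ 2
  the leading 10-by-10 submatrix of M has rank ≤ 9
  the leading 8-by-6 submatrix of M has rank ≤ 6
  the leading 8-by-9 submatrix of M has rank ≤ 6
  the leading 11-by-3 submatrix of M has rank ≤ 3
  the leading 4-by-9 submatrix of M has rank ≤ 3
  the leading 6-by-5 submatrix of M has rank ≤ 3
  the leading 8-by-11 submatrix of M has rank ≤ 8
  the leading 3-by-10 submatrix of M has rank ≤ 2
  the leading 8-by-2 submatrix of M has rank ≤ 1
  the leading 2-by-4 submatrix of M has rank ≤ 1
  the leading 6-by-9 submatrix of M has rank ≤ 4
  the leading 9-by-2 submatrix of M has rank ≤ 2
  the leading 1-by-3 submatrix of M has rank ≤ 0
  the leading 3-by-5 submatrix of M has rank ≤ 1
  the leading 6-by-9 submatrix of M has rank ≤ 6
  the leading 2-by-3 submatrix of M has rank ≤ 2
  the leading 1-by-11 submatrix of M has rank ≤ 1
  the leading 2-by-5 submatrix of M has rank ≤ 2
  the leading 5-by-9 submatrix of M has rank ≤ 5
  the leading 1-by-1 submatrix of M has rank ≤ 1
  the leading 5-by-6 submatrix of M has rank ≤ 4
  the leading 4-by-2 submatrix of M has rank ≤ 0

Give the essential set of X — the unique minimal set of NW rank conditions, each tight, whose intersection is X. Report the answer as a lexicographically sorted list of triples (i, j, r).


Rank table r_w(11×11) implied by the 36 constraints:

  row 1: 0 | 0 | 0 | 1 | 1 | 1 | 1 | 1 | 1 | 1 | 1
  row 2: 0 | 0 | 0 | 1 | 1 | 1 | 1 | 1 | 1 | 1 | 2
  row 3: 0 | 0 | 0 | 1 | 1 | 2 | 2 | 2 | 2 | 2 | 3
  row 4: 0 | 0 | 1 | 2 | 2 | 3 | 3 | 3 | 3 | 3 | 4
  row 5: 1 | 1 | 2 | 3 | 3 | 4 | 4 | 4 | 4 | 4 | 5
  row 6: 1 | 1 | 2 | 3 | 3 | 4 | 4 | 4 | 4 | 5 | 6
  row 7: 1 | 1 | 2 | 3 | 4 | 5 | 5 | 5 | 5 | 6 | 7
  row 8: 1 | 1 | 2 | 3 | 4 | 5 | 6 | 6 | 6 | 7 | 8
  row 9: 1 | 2 | 3 | 4 | 5 | 6 | 7 | 7 | 7 | 8 | 9
  row 10: 1 | 2 | 3 | 4 | 5 | 6 | 7 | 8 | 8 | 9 | 10
  row 11: 1 | 2 | 3 | 4 | 5 | 6 | 7 | 8 | 9 | 10 | 11

hence w(1..11) = (4, 11, 6, 3, 1, 10, 5, 7, 2, 8, 9).

D(w) has 25 cells with 7 SE-corners; essential set:

[(2, 10, 1), (3, 3, 0), (3, 5, 1), (4, 2, 0), (6, 5, 3), (6, 9, 4), (8, 2, 1)]


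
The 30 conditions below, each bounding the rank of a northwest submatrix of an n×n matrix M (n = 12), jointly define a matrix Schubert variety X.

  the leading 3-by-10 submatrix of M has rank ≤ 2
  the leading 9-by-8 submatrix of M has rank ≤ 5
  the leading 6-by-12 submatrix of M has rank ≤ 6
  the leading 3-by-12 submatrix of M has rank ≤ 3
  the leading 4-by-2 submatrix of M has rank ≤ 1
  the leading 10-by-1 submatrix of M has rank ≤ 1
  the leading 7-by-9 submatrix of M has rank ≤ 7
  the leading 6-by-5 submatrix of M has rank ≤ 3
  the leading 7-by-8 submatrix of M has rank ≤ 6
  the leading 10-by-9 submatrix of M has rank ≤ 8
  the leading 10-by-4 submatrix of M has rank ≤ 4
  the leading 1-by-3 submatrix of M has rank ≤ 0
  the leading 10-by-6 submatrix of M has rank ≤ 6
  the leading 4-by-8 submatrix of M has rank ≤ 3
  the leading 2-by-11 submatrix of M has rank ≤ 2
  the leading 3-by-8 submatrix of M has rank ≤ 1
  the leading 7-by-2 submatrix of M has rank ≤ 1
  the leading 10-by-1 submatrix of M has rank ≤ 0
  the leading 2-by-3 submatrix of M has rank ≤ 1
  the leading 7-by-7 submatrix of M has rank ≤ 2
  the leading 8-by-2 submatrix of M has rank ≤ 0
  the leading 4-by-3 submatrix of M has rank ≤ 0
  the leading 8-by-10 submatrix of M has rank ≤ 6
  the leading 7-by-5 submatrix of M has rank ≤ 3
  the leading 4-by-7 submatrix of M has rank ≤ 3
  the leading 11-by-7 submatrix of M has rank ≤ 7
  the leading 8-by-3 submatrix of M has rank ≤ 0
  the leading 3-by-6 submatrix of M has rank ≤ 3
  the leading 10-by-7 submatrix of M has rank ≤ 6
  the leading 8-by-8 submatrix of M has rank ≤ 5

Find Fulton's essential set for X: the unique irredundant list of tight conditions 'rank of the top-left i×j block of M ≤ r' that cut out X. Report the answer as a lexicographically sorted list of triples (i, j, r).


The tightest implied rank at each (i,j), from the 30 conditions:

  0  0  0  1  1  1  1  1  1  1  1  1
  0  0  0  1  1  1  1  1  2  2  2  2
  0  0  0  1  1  1  1  1  2  2  3  3
  0  0  0  1  2  2  2  2  3  3  4  4
  0  0  0  1  2  2  2  3  4  4  5  5
  0  0  0  1  2  2  2  3  4  5  6  6
  0  0  0  1  2  2  2  3  4  5  6  7
  0  0  0  1  2  3  3  4  5  6  7  8
  0  1  1  2  3  4  4  5  6  7  8  9
  0  1  2  3  4  5  5  6  7  8  9  10
  1  2  3  4  5  6  6  7  8  9  10  11
  1  2  3  4  5  6  7  8  9  10  11  12

the unique w with this rank table is (4, 9, 11, 5, 8, 10, 12, 6, 2, 3, 1, 7).

Fulton essential set (5 of the 41 Rothe cells):

[(3, 8, 1), (3, 10, 2), (7, 7, 2), (8, 3, 0), (10, 1, 0)]


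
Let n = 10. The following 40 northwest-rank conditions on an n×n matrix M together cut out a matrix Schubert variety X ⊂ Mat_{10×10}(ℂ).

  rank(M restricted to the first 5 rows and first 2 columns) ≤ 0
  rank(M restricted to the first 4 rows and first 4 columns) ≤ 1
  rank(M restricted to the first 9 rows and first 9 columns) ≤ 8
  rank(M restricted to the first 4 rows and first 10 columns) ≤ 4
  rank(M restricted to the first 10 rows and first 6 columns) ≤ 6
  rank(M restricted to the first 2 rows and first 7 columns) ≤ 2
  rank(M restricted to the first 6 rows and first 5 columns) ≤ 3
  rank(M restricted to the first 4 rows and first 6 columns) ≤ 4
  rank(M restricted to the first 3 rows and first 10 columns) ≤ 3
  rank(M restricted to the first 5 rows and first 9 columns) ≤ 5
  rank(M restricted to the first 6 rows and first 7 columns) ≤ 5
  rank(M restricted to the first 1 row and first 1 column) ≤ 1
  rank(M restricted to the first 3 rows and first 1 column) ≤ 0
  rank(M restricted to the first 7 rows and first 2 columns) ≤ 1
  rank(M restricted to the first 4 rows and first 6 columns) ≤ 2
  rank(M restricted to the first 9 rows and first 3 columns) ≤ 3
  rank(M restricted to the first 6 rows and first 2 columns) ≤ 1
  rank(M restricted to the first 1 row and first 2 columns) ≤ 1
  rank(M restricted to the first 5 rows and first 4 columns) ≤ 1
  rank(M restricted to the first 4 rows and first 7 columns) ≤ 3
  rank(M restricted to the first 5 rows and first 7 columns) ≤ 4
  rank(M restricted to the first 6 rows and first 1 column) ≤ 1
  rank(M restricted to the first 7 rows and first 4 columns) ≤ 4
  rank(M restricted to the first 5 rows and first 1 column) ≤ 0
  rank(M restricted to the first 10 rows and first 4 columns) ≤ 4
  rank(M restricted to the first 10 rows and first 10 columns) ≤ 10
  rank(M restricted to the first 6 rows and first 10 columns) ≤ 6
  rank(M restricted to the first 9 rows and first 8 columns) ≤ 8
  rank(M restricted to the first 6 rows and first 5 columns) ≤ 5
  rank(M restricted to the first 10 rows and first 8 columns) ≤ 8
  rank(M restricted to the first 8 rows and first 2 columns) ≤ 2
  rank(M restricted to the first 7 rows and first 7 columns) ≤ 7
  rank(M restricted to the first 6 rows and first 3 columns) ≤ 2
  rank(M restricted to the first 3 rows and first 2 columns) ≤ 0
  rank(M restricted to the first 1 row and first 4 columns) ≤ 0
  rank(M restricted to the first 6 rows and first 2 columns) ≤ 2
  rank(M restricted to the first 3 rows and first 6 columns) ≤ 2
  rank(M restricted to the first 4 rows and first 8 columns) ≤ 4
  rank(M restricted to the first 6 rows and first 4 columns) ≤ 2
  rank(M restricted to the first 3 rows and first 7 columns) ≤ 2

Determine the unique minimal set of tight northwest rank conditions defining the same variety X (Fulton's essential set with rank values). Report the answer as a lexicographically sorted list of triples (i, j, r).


Propagating the 40 rank bounds to every northwest block:

  row 1: 0 0 0 0 1 1 1 1 1 1
  row 2: 0 0 1 1 2 2 2 2 2 2
  row 3: 0 0 1 1 2 2 2 3 3 3
  row 4: 0 0 1 1 2 2 3 4 4 4
  row 5: 0 0 1 1 2 3 4 5 5 5
  row 6: 1 1 2 2 3 4 5 6 6 6
  row 7: 1 1 2 3 4 5 6 7 7 7
  row 8: 1 2 3 4 5 6 7 8 8 8
  row 9: 1 2 3 4 5 6 7 8 8 9
  row 10: 1 2 3 4 5 6 7 8 9 10

the unique w with this rank table is (5, 3, 8, 7, 6, 1, 4, 2, 10, 9).

Fulton essential set (7 of the 20 Rothe cells):

[(1, 4, 0), (3, 7, 2), (4, 6, 2), (5, 2, 0), (5, 4, 1), (7, 2, 1), (9, 9, 8)]


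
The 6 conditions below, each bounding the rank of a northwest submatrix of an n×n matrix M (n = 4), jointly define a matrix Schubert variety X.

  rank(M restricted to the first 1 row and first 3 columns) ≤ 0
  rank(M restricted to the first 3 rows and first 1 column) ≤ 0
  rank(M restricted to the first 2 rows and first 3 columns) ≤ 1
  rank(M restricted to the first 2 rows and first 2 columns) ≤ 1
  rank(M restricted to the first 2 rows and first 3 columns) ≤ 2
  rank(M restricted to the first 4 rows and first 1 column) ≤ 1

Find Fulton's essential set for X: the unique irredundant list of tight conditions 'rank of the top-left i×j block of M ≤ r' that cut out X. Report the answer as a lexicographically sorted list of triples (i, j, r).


Computing R[i][j] = min implied NW-rank bound (n=4, 6 conditions):

  0, 0, 0, 1
  0, 1, 1, 2
  0, 1, 2, 3
  1, 2, 3, 4

so w = (4, 2, 3, 1).

D(w) has 5 cells with 2 SE-corners; essential set:

[(1, 3, 0), (3, 1, 0)]


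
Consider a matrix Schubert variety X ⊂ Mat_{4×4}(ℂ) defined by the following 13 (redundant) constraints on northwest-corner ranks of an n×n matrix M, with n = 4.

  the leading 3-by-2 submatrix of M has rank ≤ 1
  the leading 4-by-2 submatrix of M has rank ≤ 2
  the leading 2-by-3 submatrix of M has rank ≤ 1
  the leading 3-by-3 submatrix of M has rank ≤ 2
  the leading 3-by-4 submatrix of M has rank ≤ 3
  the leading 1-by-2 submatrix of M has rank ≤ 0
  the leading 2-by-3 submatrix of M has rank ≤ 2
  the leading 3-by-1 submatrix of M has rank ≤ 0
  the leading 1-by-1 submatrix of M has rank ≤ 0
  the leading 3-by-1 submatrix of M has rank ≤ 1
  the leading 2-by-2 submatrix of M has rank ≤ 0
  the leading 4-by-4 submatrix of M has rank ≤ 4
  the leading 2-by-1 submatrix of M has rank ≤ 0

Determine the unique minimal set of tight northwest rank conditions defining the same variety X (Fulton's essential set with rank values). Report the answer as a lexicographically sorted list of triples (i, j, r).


Recovering R(i,j) via the rank-extension bound from the 13 conditions:

  R[1]: 0 0 1 1
  R[2]: 0 0 1 2
  R[3]: 0 1 2 3
  R[4]: 1 2 3 4

hence w(1..4) = (3, 4, 2, 1).

Fulton essential set (2 of the 5 Rothe cells):

[(2, 2, 0), (3, 1, 0)]


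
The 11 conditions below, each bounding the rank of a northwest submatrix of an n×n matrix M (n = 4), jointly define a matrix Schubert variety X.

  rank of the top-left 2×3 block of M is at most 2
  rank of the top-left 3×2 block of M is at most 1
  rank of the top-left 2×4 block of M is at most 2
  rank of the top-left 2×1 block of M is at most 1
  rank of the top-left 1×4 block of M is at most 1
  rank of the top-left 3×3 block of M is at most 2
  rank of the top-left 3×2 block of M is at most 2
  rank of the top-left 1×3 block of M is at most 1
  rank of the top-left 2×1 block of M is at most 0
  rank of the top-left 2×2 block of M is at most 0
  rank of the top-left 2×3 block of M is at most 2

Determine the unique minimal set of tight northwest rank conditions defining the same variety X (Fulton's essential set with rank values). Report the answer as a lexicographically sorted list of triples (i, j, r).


Rank table r_w(4×4) implied by the 11 constraints:

  R[1]: 0  0  1  1
  R[2]: 0  0  1  2
  R[3]: 1  1  2  3
  R[4]: 1  2  3  4

hence w(1..4) = (3, 4, 1, 2).

1 SE-corner of the 4-cell Rothe diagram gives Ess(w):

[(2, 2, 0)]


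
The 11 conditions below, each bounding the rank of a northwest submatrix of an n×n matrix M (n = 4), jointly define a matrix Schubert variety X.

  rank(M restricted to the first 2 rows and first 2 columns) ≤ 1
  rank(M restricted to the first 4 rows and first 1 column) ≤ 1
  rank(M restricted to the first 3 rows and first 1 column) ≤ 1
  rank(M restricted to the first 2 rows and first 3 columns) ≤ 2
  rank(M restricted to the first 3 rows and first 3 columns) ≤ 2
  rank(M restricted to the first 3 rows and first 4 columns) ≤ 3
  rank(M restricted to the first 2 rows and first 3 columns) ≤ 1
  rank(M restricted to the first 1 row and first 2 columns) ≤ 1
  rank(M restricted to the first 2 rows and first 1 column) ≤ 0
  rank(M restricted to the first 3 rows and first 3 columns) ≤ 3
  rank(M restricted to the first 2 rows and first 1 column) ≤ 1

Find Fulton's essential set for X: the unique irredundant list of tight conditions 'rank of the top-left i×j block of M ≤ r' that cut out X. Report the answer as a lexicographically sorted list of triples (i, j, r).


The tightest implied rank at each (i,j), from the 11 conditions:

  0 | 1 | 1 | 1
  0 | 1 | 1 | 2
  1 | 2 | 2 | 3
  1 | 2 | 3 | 4

second differences of R give the permutation w = (2, 4, 1, 3).

|D(w)|=3, |Ess(w)|=2:

[(2, 1, 0), (2, 3, 1)]


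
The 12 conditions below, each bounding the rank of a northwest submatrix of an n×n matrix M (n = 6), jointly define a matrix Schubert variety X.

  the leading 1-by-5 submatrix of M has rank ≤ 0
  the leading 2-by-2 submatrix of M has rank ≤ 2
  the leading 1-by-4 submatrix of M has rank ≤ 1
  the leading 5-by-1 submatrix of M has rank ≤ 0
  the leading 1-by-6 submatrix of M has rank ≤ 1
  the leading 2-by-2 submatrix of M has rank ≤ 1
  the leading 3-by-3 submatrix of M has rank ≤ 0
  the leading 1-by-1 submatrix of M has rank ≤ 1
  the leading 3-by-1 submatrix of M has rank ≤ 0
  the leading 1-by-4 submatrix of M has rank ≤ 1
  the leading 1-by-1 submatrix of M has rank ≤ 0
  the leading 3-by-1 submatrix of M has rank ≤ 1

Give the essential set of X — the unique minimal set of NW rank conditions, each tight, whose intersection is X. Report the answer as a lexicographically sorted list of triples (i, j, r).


Computing R[i][j] = min implied NW-rank bound (n=6, 12 conditions):

  R[1]: 0 | 0 | 0 | 0 | 0 | 1
  R[2]: 0 | 0 | 0 | 1 | 1 | 2
  R[3]: 0 | 0 | 0 | 1 | 2 | 3
  R[4]: 0 | 1 | 1 | 2 | 3 | 4
  R[5]: 0 | 1 | 2 | 3 | 4 | 5
  R[6]: 1 | 2 | 3 | 4 | 5 | 6

hence w(1..6) = (6, 4, 5, 2, 3, 1).

D(w) has 13 cells with 3 SE-corners; essential set:

[(1, 5, 0), (3, 3, 0), (5, 1, 0)]


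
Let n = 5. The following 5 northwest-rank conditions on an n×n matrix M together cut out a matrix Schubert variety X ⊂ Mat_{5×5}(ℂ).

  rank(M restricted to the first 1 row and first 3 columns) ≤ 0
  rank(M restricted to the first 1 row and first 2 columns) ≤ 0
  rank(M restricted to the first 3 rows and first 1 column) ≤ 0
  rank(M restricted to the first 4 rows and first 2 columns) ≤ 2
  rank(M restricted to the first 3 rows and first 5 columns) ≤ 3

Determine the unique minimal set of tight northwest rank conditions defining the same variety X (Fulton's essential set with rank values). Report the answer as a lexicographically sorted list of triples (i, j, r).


Propagating the 5 rank bounds to every northwest block:

  0  0  0  1  1
  0  1  1  2  2
  0  1  2  3  3
  1  2  3  4  4
  1  2  3  4  5

so w = (4, 2, 3, 1, 5).

Rothe diagram D(w) (5 cells), 2 SE-corners (essential conditions):

[(1, 3, 0), (3, 1, 0)]


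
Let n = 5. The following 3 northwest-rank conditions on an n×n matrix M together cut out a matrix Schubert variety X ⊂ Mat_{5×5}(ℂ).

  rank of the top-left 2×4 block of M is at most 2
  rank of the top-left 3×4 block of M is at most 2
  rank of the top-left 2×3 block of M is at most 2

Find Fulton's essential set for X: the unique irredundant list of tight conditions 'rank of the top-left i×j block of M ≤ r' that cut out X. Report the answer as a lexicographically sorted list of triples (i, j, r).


Rank table r_w(5×5) implied by the 3 constraints:

  i=1: 1, 1, 1, 1, 1
  i=2: 1, 2, 2, 2, 2
  i=3: 1, 2, 2, 2, 3
  i=4: 1, 2, 3, 3, 4
  i=5: 1, 2, 3, 4, 5

the unique w with this rank table is (1, 2, 5, 3, 4).

Fulton essential set (1 of the 2 Rothe cells):

[(3, 4, 2)]


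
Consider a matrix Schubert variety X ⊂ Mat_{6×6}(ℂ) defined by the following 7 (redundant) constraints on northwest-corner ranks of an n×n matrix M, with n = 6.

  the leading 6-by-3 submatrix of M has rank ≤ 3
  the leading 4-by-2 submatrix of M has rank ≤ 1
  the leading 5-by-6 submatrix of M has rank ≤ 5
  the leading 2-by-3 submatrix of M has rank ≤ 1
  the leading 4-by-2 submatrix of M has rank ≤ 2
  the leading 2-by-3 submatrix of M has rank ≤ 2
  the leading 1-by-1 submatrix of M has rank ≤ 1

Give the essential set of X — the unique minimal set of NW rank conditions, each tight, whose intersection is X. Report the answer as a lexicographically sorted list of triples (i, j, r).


Reconstructing r_w from the 7 given conditions:

  R[1]: 1  1  1  1  1  1
  R[2]: 1  1  1  2  2  2
  R[3]: 1  1  2  3  3  3
  R[4]: 1  1  2  3  4  4
  R[5]: 1  2  3  4  5  5
  R[6]: 1  2  3  4  5  6

hence w(1..6) = (1, 4, 3, 5, 2, 6).

ℓ(w)=4; the 2 essential cells (i,j,r):

[(2, 3, 1), (4, 2, 1)]


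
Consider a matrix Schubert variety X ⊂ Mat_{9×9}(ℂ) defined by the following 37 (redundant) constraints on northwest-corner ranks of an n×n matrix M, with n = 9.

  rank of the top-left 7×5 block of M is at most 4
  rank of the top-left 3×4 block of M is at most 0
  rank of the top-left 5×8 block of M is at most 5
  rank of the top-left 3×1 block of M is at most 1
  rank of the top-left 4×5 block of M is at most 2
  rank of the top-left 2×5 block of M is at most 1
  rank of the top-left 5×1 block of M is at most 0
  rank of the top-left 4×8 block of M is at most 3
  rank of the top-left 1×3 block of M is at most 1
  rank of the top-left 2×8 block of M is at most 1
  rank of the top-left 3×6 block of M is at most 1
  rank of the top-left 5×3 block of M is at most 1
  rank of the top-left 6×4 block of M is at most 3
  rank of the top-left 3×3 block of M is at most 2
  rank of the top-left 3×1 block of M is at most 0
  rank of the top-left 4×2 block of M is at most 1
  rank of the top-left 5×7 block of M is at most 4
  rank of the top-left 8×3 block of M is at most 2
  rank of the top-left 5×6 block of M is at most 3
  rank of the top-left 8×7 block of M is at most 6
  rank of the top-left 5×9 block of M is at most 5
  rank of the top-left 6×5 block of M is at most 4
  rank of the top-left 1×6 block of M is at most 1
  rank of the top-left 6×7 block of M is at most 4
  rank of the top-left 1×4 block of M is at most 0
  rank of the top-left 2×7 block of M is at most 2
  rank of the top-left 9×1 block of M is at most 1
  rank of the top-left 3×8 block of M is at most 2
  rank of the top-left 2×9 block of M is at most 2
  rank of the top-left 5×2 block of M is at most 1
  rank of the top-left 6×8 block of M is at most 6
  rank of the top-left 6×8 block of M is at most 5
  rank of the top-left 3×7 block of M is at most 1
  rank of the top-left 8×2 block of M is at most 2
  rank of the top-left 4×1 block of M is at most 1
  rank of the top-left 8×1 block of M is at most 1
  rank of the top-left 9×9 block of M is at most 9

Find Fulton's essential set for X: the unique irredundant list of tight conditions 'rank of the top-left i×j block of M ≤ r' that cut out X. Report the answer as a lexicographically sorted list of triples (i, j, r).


Recovering R(i,j) via the rank-extension bound from the 37 conditions:

  R[1]: 0 0 0 0 1 1 1 1 1
  R[2]: 0 0 0 0 1 1 1 1 2
  R[3]: 0 0 0 0 1 1 1 2 3
  R[4]: 0 1 1 1 2 2 2 3 4
  R[5]: 0 1 1 2 3 3 3 4 5
  R[6]: 1 2 2 3 4 4 4 5 6
  R[7]: 1 2 2 3 4 5 5 6 7
  R[8]: 1 2 2 3 4 5 6 7 8
  R[9]: 1 2 3 4 5 6 7 8 9

hence w(1..9) = (5, 9, 8, 2, 4, 1, 6, 7, 3).

6 SE-corners of the 22-cell Rothe diagram give Ess(w):

[(2, 8, 1), (3, 4, 0), (3, 7, 1), (5, 1, 0), (5, 3, 1), (8, 3, 2)]


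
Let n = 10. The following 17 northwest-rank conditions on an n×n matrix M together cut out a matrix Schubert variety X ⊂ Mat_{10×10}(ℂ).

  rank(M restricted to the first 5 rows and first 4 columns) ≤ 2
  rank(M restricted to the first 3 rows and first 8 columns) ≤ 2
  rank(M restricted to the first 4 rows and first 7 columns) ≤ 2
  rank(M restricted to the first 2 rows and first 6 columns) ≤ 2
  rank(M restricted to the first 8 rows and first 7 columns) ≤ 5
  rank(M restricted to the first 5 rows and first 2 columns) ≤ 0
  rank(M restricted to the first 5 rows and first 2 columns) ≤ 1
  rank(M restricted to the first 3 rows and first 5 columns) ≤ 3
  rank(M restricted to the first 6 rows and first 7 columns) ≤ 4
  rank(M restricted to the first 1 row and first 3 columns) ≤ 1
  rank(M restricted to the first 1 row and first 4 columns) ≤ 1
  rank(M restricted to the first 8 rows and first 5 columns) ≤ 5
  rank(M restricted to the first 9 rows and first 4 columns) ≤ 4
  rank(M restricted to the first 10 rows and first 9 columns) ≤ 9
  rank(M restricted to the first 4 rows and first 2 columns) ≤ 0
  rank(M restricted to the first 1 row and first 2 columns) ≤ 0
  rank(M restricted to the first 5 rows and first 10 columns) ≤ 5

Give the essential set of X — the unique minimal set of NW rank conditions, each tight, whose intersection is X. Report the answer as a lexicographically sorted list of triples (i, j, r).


Reconstructing r_w from the 17 given conditions:

  R[1]: 0  0  1  1  1  1  1  1  1  1
  R[2]: 0  0  1  2  2  2  2  2  2  2
  R[3]: 0  0  1  2  2  2  2  2  3  3
  R[4]: 0  0  1  2  2  2  2  3  4  4
  R[5]: 0  0  1  2  3  3  3  4  5  5
  R[6]: 1  1  2  3  4  4  4  5  6  6
  R[7]: 1  2  3  4  5  5  5  6  7  7
  R[8]: 1  2  3  4  5  5  5  6  7  8
  R[9]: 1  2  3  4  5  6  6  7  8  9
  R[10]: 1  2  3  4  5  6  7  8  9  10

reading off 1-entries of Δ²R: w = (3, 4, 9, 8, 5, 1, 2, 10, 6, 7).

Fulton essential set (4 of the 19 Rothe cells):

[(3, 8, 2), (4, 7, 2), (5, 2, 0), (8, 7, 5)]


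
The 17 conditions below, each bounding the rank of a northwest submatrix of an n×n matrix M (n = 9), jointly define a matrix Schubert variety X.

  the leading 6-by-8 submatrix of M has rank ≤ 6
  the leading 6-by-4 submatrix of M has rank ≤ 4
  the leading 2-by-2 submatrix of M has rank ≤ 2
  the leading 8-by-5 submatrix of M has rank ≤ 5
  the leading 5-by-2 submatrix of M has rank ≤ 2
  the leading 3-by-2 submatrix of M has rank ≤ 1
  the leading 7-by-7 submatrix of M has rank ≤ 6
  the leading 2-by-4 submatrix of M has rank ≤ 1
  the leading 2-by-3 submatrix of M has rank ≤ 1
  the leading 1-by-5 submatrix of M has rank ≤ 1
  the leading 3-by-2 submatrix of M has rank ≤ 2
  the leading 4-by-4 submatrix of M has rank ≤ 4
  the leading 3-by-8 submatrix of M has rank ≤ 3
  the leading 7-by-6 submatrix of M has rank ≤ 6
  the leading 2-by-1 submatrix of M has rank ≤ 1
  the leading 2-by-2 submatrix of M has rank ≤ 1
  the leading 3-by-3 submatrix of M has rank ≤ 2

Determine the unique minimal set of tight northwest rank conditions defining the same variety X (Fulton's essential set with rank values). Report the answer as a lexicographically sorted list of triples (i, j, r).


Rank table r_w(9×9) implied by the 17 constraints:

  R[1]: 1 | 1 | 1 | 1 | 1 | 1 | 1 | 1 | 1
  R[2]: 1 | 1 | 1 | 1 | 2 | 2 | 2 | 2 | 2
  R[3]: 1 | 1 | 2 | 2 | 3 | 3 | 3 | 3 | 3
  R[4]: 1 | 2 | 3 | 3 | 4 | 4 | 4 | 4 | 4
  R[5]: 1 | 2 | 3 | 4 | 5 | 5 | 5 | 5 | 5
  R[6]: 1 | 2 | 3 | 4 | 5 | 6 | 6 | 6 | 6
  R[7]: 1 | 2 | 3 | 4 | 5 | 6 | 6 | 7 | 7
  R[8]: 1 | 2 | 3 | 4 | 5 | 6 | 7 | 8 | 8
  R[9]: 1 | 2 | 3 | 4 | 5 | 6 | 7 | 8 | 9

second differences of R give the permutation w = (1, 5, 3, 2, 4, 6, 8, 7, 9).

Fulton essential set (3 of the 5 Rothe cells):

[(2, 4, 1), (3, 2, 1), (7, 7, 6)]


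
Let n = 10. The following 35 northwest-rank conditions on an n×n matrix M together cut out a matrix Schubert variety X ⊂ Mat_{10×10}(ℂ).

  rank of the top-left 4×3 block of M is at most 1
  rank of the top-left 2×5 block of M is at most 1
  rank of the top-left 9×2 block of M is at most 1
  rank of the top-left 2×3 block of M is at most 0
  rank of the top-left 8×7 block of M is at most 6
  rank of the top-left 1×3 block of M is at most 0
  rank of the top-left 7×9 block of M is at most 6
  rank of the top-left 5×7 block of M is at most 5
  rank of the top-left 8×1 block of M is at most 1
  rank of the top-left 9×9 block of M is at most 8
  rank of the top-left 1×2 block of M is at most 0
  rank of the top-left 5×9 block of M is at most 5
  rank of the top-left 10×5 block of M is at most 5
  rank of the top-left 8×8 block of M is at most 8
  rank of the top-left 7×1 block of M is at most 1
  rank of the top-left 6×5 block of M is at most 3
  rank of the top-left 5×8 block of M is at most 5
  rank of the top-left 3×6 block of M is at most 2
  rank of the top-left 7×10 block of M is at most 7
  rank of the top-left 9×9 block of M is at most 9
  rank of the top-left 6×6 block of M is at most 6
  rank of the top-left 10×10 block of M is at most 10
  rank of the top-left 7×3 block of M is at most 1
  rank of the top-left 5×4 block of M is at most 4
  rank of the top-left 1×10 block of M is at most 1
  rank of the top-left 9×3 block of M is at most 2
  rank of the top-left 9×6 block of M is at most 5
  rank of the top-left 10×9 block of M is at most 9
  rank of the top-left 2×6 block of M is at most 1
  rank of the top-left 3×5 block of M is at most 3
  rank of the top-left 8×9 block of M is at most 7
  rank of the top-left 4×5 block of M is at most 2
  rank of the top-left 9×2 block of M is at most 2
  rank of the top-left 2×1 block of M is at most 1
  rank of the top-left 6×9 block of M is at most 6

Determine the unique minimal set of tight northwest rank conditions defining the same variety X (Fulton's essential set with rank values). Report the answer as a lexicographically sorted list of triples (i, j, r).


The tightest implied rank at each (i,j), from the 35 conditions:

  i=1: 0 0 0 1 1 1 1 1 1 1
  i=2: 0 0 0 1 1 1 2 2 2 2
  i=3: 1 1 1 2 2 2 3 3 3 3
  i=4: 1 1 1 2 2 3 4 4 4 4
  i=5: 1 1 1 2 3 4 5 5 5 5
  i=6: 1 1 1 2 3 4 5 6 6 6
  i=7: 1 1 1 2 3 4 5 6 6 7
  i=8: 1 1 2 3 4 5 6 7 7 8
  i=9: 1 1 2 3 4 5 6 7 8 9
  i=10: 1 2 3 4 5 6 7 8 9 10

so w = (4, 7, 1, 6, 5, 8, 10, 3, 9, 2).

|D(w)|=20, |Ess(w)|=6:

[(2, 3, 0), (2, 6, 1), (4, 5, 2), (7, 3, 1), (7, 9, 6), (9, 2, 1)]


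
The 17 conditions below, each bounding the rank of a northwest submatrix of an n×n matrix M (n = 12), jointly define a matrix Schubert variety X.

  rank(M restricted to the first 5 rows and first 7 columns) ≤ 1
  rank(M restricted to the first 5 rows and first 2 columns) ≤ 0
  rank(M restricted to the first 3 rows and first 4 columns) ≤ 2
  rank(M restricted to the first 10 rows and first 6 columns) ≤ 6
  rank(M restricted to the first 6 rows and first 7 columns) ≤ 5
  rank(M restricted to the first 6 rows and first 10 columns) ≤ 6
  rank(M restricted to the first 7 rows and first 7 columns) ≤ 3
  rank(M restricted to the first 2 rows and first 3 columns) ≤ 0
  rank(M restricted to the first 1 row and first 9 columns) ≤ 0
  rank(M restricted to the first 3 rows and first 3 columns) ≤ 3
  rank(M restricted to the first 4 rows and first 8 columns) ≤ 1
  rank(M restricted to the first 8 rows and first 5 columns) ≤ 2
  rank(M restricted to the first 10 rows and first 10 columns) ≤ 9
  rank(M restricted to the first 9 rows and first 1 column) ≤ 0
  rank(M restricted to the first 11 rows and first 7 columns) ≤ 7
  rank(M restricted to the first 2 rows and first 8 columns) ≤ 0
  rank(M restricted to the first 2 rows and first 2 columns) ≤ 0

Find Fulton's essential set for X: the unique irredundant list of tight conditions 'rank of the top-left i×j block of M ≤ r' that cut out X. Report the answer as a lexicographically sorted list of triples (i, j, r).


Reconstructing r_w from the 17 given conditions:

  R[1]: 0 | 0 | 0 | 0 | 0 | 0 | 0 | 0 | 0 | 1 | 1 | 1
  R[2]: 0 | 0 | 0 | 0 | 0 | 0 | 0 | 0 | 1 | 2 | 2 | 2
  R[3]: 0 | 0 | 1 | 1 | 1 | 1 | 1 | 1 | 2 | 3 | 3 | 3
  R[4]: 0 | 0 | 1 | 1 | 1 | 1 | 1 | 1 | 2 | 3 | 4 | 4
  R[5]: 0 | 0 | 1 | 1 | 1 | 1 | 1 | 2 | 3 | 4 | 5 | 5
  R[6]: 0 | 1 | 2 | 2 | 2 | 2 | 2 | 3 | 4 | 5 | 6 | 6
  R[7]: 0 | 1 | 2 | 2 | 2 | 3 | 3 | 4 | 5 | 6 | 7 | 7
  R[8]: 0 | 1 | 2 | 2 | 2 | 3 | 4 | 5 | 6 | 7 | 8 | 8
  R[9]: 0 | 1 | 2 | 3 | 3 | 4 | 5 | 6 | 7 | 8 | 9 | 9
  R[10]: 1 | 2 | 3 | 4 | 4 | 5 | 6 | 7 | 8 | 9 | 10 | 10
  R[11]: 1 | 2 | 3 | 4 | 5 | 6 | 7 | 8 | 9 | 10 | 11 | 11
  R[12]: 1 | 2 | 3 | 4 | 5 | 6 | 7 | 8 | 9 | 10 | 11 | 12

the unique w with this rank table is (10, 9, 3, 11, 8, 2, 6, 7, 4, 1, 5, 12).

Fulton essential set (7 of the 40 Rothe cells):

[(1, 9, 0), (2, 8, 0), (4, 8, 1), (5, 2, 0), (5, 7, 1), (8, 5, 2), (9, 1, 0)]


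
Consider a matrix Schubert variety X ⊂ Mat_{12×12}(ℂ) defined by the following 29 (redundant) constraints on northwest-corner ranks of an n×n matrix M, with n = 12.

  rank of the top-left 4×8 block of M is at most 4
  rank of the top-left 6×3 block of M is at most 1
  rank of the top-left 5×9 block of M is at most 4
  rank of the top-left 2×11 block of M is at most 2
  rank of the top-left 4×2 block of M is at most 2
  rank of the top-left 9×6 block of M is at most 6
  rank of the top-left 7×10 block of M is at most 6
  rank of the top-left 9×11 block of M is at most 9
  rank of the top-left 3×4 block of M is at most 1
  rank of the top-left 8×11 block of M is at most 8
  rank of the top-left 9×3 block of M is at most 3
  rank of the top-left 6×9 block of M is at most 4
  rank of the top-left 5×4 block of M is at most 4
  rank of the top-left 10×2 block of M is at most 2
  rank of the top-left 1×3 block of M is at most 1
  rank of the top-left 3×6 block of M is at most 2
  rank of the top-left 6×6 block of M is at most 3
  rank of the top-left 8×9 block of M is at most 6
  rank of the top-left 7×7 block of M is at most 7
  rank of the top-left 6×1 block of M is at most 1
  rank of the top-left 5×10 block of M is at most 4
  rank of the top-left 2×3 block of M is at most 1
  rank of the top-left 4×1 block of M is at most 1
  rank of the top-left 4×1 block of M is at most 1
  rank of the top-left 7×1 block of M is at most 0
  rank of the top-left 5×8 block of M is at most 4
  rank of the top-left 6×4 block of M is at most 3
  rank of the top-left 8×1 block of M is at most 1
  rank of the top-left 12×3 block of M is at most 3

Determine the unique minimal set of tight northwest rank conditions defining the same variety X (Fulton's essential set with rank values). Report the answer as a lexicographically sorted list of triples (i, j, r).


The tightest implied rank at each (i,j), from the 29 conditions:

  row 1: 0 | 1 | 1 | 1 | 1 | 1 | 1 | 1 | 1 | 1 | 1 | 1
  row 2: 0 | 1 | 1 | 1 | 2 | 2 | 2 | 2 | 2 | 2 | 2 | 2
  row 3: 0 | 1 | 1 | 1 | 2 | 2 | 3 | 3 | 3 | 3 | 3 | 3
  row 4: 0 | 1 | 1 | 2 | 3 | 3 | 4 | 4 | 4 | 4 | 4 | 4
  row 5: 0 | 1 | 1 | 2 | 3 | 3 | 4 | 4 | 4 | 4 | 5 | 5
  row 6: 0 | 1 | 1 | 2 | 3 | 3 | 4 | 4 | 4 | 5 | 6 | 6
  row 7: 0 | 1 | 2 | 3 | 4 | 4 | 5 | 5 | 5 | 6 | 7 | 7
  row 8: 1 | 2 | 3 | 4 | 5 | 5 | 6 | 6 | 6 | 7 | 8 | 8
  row 9: 1 | 2 | 3 | 4 | 5 | 6 | 7 | 7 | 7 | 8 | 9 | 9
  row 10: 1 | 2 | 3 | 4 | 5 | 6 | 7 | 8 | 8 | 9 | 10 | 10
  row 11: 1 | 2 | 3 | 4 | 5 | 6 | 7 | 8 | 9 | 10 | 11 | 11
  row 12: 1 | 2 | 3 | 4 | 5 | 6 | 7 | 8 | 9 | 10 | 11 | 12

reading off 1-entries of Δ²R: w = (2, 5, 7, 4, 11, 10, 3, 1, 6, 8, 9, 12).

Fulton essential set (7 of the 22 Rothe cells):

[(3, 4, 1), (3, 6, 2), (5, 10, 4), (6, 3, 1), (6, 6, 3), (6, 9, 4), (7, 1, 0)]


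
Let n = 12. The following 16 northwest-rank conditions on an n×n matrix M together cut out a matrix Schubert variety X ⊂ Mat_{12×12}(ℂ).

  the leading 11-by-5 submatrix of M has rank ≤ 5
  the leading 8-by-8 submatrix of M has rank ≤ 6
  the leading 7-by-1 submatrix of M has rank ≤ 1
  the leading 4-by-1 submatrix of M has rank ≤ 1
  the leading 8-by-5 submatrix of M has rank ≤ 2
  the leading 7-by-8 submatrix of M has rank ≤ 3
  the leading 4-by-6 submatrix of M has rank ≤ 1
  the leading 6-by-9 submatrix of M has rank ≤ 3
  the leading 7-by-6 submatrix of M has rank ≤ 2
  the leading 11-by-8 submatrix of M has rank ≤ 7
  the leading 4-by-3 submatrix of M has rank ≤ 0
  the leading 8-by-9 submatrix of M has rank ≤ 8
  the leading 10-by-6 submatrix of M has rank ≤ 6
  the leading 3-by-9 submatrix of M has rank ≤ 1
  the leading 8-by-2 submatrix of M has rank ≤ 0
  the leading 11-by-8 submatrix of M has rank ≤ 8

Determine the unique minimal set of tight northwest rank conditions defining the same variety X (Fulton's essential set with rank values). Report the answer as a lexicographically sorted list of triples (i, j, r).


Reconstructing r_w from the 16 given conditions:

  row 1: 0, 0, 0, 1, 1, 1, 1, 1, 1, 1, 1, 1
  row 2: 0, 0, 0, 1, 1, 1, 1, 1, 1, 2, 2, 2
  row 3: 0, 0, 0, 1, 1, 1, 1, 1, 1, 2, 3, 3
  row 4: 0, 0, 0, 1, 1, 1, 2, 2, 2, 3, 4, 4
  row 5: 0, 0, 1, 2, 2, 2, 3, 3, 3, 4, 5, 5
  row 6: 0, 0, 1, 2, 2, 2, 3, 3, 3, 4, 5, 6
  row 7: 0, 0, 1, 2, 2, 2, 3, 3, 4, 5, 6, 7
  row 8: 0, 0, 1, 2, 2, 3, 4, 4, 5, 6, 7, 8
  row 9: 1, 1, 2, 3, 3, 4, 5, 5, 6, 7, 8, 9
  row 10: 1, 2, 3, 4, 4, 5, 6, 6, 7, 8, 9, 10
  row 11: 1, 2, 3, 4, 5, 6, 7, 7, 8, 9, 10, 11
  row 12: 1, 2, 3, 4, 5, 6, 7, 8, 9, 10, 11, 12

giving w = (4, 10, 11, 7, 3, 12, 9, 6, 1, 2, 5, 8) via Δ²R.

D(w) has 40 cells with 8 SE-corners; essential set:

[(3, 9, 1), (4, 3, 0), (4, 6, 1), (6, 9, 3), (7, 6, 2), (7, 8, 3), (8, 2, 0), (8, 5, 2)]


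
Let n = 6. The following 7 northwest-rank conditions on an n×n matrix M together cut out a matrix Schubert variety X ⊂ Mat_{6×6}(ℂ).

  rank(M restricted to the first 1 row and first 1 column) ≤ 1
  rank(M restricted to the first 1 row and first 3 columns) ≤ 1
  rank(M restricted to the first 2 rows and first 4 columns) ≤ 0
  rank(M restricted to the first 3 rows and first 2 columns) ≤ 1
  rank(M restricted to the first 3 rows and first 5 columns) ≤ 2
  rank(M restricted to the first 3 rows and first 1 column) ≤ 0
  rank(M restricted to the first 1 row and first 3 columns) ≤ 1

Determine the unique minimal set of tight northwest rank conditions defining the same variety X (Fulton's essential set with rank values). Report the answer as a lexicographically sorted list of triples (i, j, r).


Reconstructing r_w from the 7 given conditions:

  row 1: 0, 0, 0, 0, 1, 1
  row 2: 0, 0, 0, 0, 1, 2
  row 3: 0, 1, 1, 1, 2, 3
  row 4: 1, 2, 2, 2, 3, 4
  row 5: 1, 2, 3, 3, 4, 5
  row 6: 1, 2, 3, 4, 5, 6

the unique w with this rank table is (5, 6, 2, 1, 3, 4).

ℓ(w)=9; the 2 essential cells (i,j,r):

[(2, 4, 0), (3, 1, 0)]


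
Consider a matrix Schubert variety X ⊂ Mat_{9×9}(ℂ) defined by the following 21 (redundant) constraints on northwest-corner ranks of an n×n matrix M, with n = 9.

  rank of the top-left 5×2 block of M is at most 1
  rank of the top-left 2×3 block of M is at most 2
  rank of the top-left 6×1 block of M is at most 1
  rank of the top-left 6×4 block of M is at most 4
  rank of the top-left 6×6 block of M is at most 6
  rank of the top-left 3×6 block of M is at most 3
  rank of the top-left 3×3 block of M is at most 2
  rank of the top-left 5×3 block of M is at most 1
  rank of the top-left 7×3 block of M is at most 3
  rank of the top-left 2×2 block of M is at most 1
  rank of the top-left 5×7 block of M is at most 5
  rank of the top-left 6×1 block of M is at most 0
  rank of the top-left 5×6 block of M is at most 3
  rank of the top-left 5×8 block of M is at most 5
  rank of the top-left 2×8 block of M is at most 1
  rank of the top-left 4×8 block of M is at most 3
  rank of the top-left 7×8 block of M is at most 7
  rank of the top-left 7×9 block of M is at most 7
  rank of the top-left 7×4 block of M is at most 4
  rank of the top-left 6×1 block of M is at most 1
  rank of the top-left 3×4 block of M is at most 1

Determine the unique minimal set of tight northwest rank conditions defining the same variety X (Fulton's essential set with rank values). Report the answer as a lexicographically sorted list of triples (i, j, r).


Recovering R(i,j) via the rank-extension bound from the 21 conditions:

  R[1]: 0  1  1  1  1  1  1  1  1
  R[2]: 0  1  1  1  1  1  1  1  2
  R[3]: 0  1  1  1  2  2  2  2  3
  R[4]: 0  1  1  2  3  3  3  3  4
  R[5]: 0  1  1  2  3  3  4  4  5
  R[6]: 0  1  2  3  4  4  5  5  6
  R[7]: 1  2  3  4  5  5  6  6  7
  R[8]: 1  2  3  4  5  6  7  7  8
  R[9]: 1  2  3  4  5  6  7  8  9

second differences of R give the permutation w = (2, 9, 5, 4, 7, 3, 1, 6, 8).

ℓ(w)=17; the 5 essential cells (i,j,r):

[(2, 8, 1), (3, 4, 1), (5, 3, 1), (5, 6, 3), (6, 1, 0)]


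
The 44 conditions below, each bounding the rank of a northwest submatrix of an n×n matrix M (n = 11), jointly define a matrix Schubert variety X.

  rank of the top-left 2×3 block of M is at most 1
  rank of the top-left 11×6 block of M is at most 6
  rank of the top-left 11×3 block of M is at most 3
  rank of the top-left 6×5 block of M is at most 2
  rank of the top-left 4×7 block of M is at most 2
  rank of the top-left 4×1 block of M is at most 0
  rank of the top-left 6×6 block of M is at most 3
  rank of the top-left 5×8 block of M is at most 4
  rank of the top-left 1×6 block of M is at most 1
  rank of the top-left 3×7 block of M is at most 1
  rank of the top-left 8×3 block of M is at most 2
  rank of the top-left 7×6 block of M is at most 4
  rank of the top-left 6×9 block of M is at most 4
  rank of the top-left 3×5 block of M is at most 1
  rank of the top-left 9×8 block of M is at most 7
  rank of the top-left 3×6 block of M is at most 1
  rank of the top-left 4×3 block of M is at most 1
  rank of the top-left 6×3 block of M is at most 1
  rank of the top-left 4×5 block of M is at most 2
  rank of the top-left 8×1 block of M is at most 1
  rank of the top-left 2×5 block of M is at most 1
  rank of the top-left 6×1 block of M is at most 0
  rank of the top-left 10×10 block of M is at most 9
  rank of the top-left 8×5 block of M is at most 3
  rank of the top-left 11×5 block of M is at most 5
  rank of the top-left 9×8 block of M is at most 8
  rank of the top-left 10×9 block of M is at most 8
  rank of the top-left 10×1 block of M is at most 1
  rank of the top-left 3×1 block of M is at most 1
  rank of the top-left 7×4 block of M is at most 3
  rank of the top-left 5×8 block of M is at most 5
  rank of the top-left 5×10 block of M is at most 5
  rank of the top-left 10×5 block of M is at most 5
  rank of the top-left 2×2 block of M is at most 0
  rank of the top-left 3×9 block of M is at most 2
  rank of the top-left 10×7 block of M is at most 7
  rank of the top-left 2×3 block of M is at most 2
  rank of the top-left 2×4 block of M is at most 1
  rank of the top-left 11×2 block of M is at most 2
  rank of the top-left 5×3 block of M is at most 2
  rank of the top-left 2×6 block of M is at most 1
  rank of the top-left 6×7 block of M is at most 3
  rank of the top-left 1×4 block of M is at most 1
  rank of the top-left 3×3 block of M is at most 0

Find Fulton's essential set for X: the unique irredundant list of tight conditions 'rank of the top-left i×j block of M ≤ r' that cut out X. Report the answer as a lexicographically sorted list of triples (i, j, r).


Computing R[i][j] = min implied NW-rank bound (n=11, 44 conditions):

  row 1: 0 | 0 | 0 | 1 | 1 | 1 | 1 | 1 | 1 | 1 | 1
  row 2: 0 | 0 | 0 | 1 | 1 | 1 | 1 | 2 | 2 | 2 | 2
  row 3: 0 | 0 | 0 | 1 | 1 | 1 | 1 | 2 | 2 | 3 | 3
  row 4: 0 | 1 | 1 | 2 | 2 | 2 | 2 | 3 | 3 | 4 | 4
  row 5: 0 | 1 | 1 | 2 | 2 | 3 | 3 | 4 | 4 | 5 | 5
  row 6: 0 | 1 | 1 | 2 | 2 | 3 | 3 | 4 | 4 | 5 | 6
  row 7: 1 | 2 | 2 | 3 | 3 | 4 | 4 | 5 | 5 | 6 | 7
  row 8: 1 | 2 | 2 | 3 | 3 | 4 | 5 | 6 | 6 | 7 | 8
  row 9: 1 | 2 | 3 | 4 | 4 | 5 | 6 | 7 | 7 | 8 | 9
  row 10: 1 | 2 | 3 | 4 | 5 | 6 | 7 | 8 | 8 | 9 | 10
  row 11: 1 | 2 | 3 | 4 | 5 | 6 | 7 | 8 | 9 | 10 | 11

the unique w with this rank table is (4, 8, 10, 2, 6, 11, 1, 7, 3, 5, 9).

10 SE-corners of the 27-cell Rothe diagram give Ess(w):

[(3, 3, 0), (3, 7, 1), (3, 9, 2), (6, 1, 0), (6, 3, 1), (6, 5, 2), (6, 7, 3), (6, 9, 4), (8, 3, 2), (8, 5, 3)]
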